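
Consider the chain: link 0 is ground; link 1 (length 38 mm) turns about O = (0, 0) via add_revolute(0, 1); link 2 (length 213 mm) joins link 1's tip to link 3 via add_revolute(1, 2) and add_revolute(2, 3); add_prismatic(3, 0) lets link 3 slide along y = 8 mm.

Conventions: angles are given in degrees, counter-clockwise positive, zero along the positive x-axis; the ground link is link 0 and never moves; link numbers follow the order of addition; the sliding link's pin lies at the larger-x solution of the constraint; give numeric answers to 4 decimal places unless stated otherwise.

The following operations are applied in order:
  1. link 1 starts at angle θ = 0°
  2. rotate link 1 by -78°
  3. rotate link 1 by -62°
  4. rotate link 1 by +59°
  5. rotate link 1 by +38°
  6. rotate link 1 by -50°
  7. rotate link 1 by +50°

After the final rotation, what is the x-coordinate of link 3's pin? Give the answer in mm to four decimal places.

geometry: r = 38 mm, L = 213 mm, e = 8 mm; θ starts at 0°
rotate link 1 by -78°: θ ← 0° -78° = -78°
rotate link 1 by -62°: θ ← -78° -62° = -140°
rotate link 1 by +59°: θ ← -140° +59° = -81°
rotate link 1 by +38°: θ ← -81° +38° = -43°
rotate link 1 by -50°: θ ← -43° -50° = -93°
rotate link 1 by +50°: θ ← -93° +50° = -43°
crank pin P = (r cos θ, r sin θ) = (27.791441, -25.915938)
h = r sin θ − e = -25.915938 − 8 = -33.915938
x = r cos θ + √(L² − h²) = 27.791441 + 210.282451 = 238.073892

238.0739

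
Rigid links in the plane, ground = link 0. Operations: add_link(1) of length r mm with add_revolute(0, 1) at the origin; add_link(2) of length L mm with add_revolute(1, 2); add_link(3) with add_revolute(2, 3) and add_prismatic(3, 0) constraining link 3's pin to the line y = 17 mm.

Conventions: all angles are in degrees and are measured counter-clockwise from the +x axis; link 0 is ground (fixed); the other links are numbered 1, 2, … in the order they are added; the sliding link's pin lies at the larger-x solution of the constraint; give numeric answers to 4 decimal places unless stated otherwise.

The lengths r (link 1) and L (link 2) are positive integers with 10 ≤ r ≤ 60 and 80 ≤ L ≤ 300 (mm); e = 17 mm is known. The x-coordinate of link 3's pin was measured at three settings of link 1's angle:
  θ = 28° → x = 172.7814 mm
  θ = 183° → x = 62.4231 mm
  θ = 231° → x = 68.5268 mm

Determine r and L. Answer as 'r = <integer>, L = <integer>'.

constraint per measurement: (x − r cos θ)² + (r sin θ − e)² = L²
subtracting the θ₁ and θ₂ equations cancels the r² and L² terms:
r = (x₁² − x₂²) / (2[(x₁cos θ₁ + e sin θ₁) − (x₂cos θ₂ + e sin θ₂)]) = 58.0000 → r = 58
L² = (x₁ − r cos θ₁)² + (r sin θ₁ − e)² = 14884.0114 → L = 122.0000 → L = 122
check at θ₃=231°: x = 68.5268 (printed 68.5268) ✓

r = 58, L = 122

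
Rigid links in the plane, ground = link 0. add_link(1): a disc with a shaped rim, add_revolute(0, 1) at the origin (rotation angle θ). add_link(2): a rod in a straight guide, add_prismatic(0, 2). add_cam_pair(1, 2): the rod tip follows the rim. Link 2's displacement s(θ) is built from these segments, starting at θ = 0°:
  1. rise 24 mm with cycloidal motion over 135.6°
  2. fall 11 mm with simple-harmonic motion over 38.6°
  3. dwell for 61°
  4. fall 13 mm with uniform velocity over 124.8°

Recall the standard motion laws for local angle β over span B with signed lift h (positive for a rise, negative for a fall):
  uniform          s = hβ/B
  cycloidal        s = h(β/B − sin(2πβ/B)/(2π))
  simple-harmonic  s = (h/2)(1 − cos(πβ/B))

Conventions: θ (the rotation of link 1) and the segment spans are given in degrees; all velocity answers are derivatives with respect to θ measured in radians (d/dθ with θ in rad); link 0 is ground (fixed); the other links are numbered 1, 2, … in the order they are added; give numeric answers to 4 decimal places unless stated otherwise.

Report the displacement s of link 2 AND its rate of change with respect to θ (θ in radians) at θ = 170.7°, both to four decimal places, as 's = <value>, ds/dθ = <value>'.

segment 1 (0° to 135.6°, cycloidal, h = 24) is passed completely: s = 0.0000 + (24) = 24.0000
θ = 170.7° falls in segment 2 (135.6° to 174.2°, simple-harmonic, h = -11): β = 170.7 − 135.6 = 35.1°, B = 38.6°; Δs = -11/2·(1 − cos(π·0.9093)) = -10.7784; s = 24.0000 − 10.7784 = 13.2216
velocity in seg [135.6°–174.2°] (simple-harmonic), θ in radians: β = 35.1° = 0.6126 rad, B = 38.6° = 0.6737 rad; ds/dθ = (πh/(2B)) sin(πβ/B) = (π·(-11)/(2·0.6737)) sin(π·0.9093) = -7.207573 mm/rad

s = 13.2216, ds/dθ = -7.2076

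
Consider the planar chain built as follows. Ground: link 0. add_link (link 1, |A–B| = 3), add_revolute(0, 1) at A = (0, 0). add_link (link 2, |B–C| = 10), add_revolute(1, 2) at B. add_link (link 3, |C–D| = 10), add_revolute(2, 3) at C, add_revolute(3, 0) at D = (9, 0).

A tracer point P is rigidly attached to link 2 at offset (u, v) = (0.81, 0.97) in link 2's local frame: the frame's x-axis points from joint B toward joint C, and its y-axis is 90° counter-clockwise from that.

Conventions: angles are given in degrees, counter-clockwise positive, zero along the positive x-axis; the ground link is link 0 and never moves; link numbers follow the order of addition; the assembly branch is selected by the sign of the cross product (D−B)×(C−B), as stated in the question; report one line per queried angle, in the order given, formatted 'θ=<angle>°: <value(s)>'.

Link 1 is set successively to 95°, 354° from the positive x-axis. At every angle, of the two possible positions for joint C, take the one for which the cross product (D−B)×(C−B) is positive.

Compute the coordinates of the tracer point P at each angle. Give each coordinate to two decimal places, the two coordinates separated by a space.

A=(0,0), D=(9.00,0)
θ=95°: B = A + 3.00·(cos95°, sin95°) = (-0.2615, 2.9886)
θ=95°: |BD| = 9.7317
θ=95°: circle(B,10.00) ∩ circle(D,10.00): a=4.8659, h=8.7363
θ=95°:   candidates: C₊=(7.0522,9.8085) cross=85.019; C₋=(1.6864,-6.8199) cross=-85.019
θ=95°:   branch + wants cross > 0 → take C=(7.0522,9.8085) (cross=85.019)
θ=95°: ex = (C−B)/|BC| = (0.7314,0.6820); ey = (-0.6820,0.7314)
θ=95°: P = B + 0.81·ex + 0.97·ey = (-0.3306,4.2504)
θ=354°: B = A + 3.00·(cos354°, sin354°) = (2.9836, -0.3136)
θ=354°: |BD| = 6.0246
θ=354°: circle(B,10.00) ∩ circle(D,10.00): a=3.0123, h=9.5355
θ=354°:   candidates: C₊=(5.4955,9.3658) cross=57.448; C₋=(6.4881,-9.6794) cross=-57.448
θ=354°:   branch + wants cross > 0 → take C=(5.4955,9.3658) (cross=57.448)
θ=354°: ex = (C−B)/|BC| = (0.2512,0.9679); ey = (-0.9679,0.2512)
θ=354°: P = B + 0.81·ex + 0.97·ey = (2.2481,0.7141)

θ=95°: -0.33 4.25
θ=354°: 2.25 0.71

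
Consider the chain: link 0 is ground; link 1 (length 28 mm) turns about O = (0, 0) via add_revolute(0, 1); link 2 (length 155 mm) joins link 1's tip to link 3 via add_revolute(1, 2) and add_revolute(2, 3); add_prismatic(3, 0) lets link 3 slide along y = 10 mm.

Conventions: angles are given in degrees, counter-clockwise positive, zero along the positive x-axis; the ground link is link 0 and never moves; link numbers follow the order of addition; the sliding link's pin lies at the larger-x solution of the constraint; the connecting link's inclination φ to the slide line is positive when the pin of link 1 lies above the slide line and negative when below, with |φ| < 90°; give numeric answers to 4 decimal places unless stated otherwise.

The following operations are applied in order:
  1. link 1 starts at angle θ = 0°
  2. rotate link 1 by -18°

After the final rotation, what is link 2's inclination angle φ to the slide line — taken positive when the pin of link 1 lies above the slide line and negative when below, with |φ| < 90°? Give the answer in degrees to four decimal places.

geometry: r = 28 mm, L = 155 mm, e = 10 mm; θ starts at 0°
rotate link 1 by -18°: θ ← 0° -18° = -18°
h = r sin θ − e = -8.652476 − 10 = -18.652476
sin φ = h / L = -18.652476 / 155 = -0.12033855
φ = arcsin(-0.12033855) = -6.911642°

-6.9116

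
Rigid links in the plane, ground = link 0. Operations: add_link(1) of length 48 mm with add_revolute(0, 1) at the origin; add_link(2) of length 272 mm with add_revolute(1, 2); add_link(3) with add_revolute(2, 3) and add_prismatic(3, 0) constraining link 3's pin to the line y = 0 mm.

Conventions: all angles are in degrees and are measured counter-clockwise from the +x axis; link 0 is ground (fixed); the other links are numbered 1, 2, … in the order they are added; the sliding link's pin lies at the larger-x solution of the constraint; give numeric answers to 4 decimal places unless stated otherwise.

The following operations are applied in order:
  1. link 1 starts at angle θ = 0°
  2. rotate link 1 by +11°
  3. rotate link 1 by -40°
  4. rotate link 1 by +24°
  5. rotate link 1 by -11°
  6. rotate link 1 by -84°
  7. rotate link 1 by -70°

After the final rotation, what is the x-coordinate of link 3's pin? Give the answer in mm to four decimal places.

geometry: r = 48 mm, L = 272 mm, e = 0 mm; θ starts at 0°
rotate link 1 by +11°: θ ← 0° +11° = 11°
rotate link 1 by -40°: θ ← 11° -40° = -29°
rotate link 1 by +24°: θ ← -29° +24° = -5°
rotate link 1 by -11°: θ ← -5° -11° = -16°
rotate link 1 by -84°: θ ← -16° -84° = -100°
rotate link 1 by -70°: θ ← -100° -70° = -170°
crank pin P = (r cos θ, r sin θ) = (-47.270772, -8.335113)
h = r sin θ − e = -8.335113 − 0 = -8.335113
x = r cos θ + √(L² − h²) = -47.270772 + 271.872260 = 224.601488

224.6015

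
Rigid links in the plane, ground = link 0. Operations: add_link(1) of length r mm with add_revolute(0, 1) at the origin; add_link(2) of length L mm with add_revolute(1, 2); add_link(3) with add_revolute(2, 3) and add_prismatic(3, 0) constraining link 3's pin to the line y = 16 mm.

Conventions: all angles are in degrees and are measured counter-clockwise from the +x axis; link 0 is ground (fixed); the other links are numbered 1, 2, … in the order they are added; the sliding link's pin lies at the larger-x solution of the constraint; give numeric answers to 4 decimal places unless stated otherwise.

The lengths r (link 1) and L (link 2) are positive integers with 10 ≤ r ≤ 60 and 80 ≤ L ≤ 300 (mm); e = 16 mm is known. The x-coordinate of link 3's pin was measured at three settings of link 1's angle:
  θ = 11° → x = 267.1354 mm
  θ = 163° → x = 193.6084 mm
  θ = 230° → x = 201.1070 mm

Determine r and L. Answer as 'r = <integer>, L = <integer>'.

constraint per measurement: (x − r cos θ)² + (r sin θ − e)² = L²
subtracting the θ₁ and θ₂ equations cancels the r² and L² terms:
r = (x₁² − x₂²) / (2[(x₁cos θ₁ + e sin θ₁) − (x₂cos θ₂ + e sin θ₂)]) = 38.0000 → r = 38
L² = (x₁ − r cos θ₁)² + (r sin θ₁ − e)² = 52900.0181 → L = 230.0000 → L = 230
check at θ₃=230°: x = 201.1070 (printed 201.1070) ✓

r = 38, L = 230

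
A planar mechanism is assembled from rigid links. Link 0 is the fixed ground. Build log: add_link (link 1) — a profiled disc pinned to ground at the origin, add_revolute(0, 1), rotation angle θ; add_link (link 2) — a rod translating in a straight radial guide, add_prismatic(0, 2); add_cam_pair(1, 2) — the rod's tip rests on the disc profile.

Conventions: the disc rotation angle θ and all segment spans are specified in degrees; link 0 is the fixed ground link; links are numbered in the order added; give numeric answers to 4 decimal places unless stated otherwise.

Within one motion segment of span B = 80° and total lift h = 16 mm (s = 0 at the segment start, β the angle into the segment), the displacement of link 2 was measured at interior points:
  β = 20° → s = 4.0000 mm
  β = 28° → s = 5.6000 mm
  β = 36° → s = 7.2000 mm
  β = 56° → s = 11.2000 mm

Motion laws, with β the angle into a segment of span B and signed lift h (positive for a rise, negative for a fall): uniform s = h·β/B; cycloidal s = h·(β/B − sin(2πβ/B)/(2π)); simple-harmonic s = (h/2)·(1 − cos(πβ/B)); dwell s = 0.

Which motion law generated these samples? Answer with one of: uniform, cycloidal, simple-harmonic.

candidates at β/B = r: uniform s = h·r (linear in β); cycloidal s = h·(r − sin(2πr)/(2π)); simple-harmonic s = (h/2)(1 − cos(πr))
β=20°: printed 4.0000 | uniform 4.0000, cycloidal 1.4535, simple-harmonic 2.3431
β=28°: printed 5.6000 | uniform 5.6000, cycloidal 3.5399, simple-harmonic 4.3681
β=36°: printed 7.2000 | uniform 7.2000, cycloidal 6.4131, simple-harmonic 6.7485
β=56°: printed 11.2000 | uniform 11.2000, cycloidal 13.6218, simple-harmonic 12.7023
only one law matches every sample → uniform

uniform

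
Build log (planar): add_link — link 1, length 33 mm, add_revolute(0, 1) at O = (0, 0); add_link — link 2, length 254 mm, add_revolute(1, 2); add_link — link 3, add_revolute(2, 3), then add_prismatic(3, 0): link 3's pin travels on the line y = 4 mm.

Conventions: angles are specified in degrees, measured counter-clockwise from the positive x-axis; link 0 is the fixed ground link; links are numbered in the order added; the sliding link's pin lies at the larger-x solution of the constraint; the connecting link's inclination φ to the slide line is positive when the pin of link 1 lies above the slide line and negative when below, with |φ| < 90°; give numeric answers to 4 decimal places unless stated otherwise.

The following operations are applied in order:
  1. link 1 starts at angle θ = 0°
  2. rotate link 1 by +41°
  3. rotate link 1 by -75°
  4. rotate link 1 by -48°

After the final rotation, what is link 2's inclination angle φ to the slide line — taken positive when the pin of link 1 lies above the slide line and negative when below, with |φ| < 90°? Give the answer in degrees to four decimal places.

geometry: r = 33 mm, L = 254 mm, e = 4 mm; θ starts at 0°
rotate link 1 by +41°: θ ← 0° +41° = 41°
rotate link 1 by -75°: θ ← 41° -75° = -34°
rotate link 1 by -48°: θ ← -34° -48° = -82°
h = r sin θ − e = -32.678846 − 4 = -36.678846
sin φ = h / L = -36.678846 / 254 = -0.14440491
φ = arcsin(-0.14440491) = -8.302820°

-8.3028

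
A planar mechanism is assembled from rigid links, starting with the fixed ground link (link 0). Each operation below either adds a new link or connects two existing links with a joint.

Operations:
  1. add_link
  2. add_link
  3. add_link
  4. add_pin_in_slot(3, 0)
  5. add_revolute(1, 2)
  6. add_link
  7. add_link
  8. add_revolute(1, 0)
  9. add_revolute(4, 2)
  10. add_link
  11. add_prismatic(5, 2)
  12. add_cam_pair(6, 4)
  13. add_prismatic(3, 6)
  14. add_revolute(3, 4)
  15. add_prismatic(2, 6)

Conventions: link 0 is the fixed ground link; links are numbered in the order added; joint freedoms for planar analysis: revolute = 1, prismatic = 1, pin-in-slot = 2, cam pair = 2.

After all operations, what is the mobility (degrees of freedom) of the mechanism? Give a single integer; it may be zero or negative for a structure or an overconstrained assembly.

L=1 J1=0 J2=0
add link → L=2 J1=0 J2=0
add link → L=3 J1=0 J2=0
add link → L=4 J1=0 J2=0
PS@3,0 dof=2 J2 → L=4 J1=0 J2=1
R@1,2 dof=1 J1 → L=4 J1=1 J2=1
add link → L=5 J1=1 J2=1
add link → L=6 J1=1 J2=1
R@1,0 dof=1 J1 → L=6 J1=2 J2=1
R@4,2 dof=1 J1 → L=6 J1=3 J2=1
add link → L=7 J1=3 J2=1
P@5,2 dof=1 J1 → L=7 J1=4 J2=1
C@6,4 dof=2 J2 → L=7 J1=4 J2=2
P@3,6 dof=1 J1 → L=7 J1=5 J2=2
R@3,4 dof=1 J1 → L=7 J1=6 J2=2
P@2,6 dof=1 J1 → L=7 J1=7 J2=2
M=3(L−1)−2J1−J2=3·6−2·7−2=2

M = 2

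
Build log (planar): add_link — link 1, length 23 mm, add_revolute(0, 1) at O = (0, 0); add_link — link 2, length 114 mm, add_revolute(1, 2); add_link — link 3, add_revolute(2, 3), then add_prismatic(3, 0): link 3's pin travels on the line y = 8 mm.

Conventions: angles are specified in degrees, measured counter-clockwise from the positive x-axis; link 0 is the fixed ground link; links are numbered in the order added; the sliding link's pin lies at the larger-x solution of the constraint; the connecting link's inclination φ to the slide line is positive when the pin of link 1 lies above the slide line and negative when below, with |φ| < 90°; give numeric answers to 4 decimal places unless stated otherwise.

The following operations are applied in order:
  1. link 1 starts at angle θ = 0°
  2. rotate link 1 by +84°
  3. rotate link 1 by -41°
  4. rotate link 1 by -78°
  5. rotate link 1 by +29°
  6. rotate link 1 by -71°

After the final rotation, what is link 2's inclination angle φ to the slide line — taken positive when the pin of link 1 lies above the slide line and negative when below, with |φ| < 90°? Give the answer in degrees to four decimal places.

geometry: r = 23 mm, L = 114 mm, e = 8 mm; θ starts at 0°
rotate link 1 by +84°: θ ← 0° +84° = 84°
rotate link 1 by -41°: θ ← 84° -41° = 43°
rotate link 1 by -78°: θ ← 43° -78° = -35°
rotate link 1 by +29°: θ ← -35° +29° = -6°
rotate link 1 by -71°: θ ← -6° -71° = -77°
h = r sin θ − e = -22.410511 − 8 = -30.410511
sin φ = h / L = -30.410511 / 114 = -0.26675887
φ = arcsin(-0.26675887) = -15.471492°

-15.4715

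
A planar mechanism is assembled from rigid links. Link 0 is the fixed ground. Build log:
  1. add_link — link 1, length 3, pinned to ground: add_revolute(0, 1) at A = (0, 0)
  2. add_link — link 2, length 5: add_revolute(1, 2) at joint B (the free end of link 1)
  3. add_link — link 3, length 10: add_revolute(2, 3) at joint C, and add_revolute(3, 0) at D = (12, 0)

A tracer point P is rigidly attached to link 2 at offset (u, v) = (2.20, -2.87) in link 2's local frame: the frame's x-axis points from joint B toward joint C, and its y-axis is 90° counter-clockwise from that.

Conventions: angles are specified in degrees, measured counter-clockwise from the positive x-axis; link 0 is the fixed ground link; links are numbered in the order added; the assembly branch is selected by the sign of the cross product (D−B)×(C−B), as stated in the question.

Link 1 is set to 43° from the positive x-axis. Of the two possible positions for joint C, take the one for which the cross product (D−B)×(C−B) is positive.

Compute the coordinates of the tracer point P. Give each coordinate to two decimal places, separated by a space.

A=(0,0), D=(12.00,0)
B = A + 3.00·(cos43°, sin43°) = (2.1941, 2.0460)
|BD| = 10.0171
circle(B,5.00) ∩ circle(D,10.00): a=1.2650, h=4.8373
  candidates: C₊=(4.4204,6.5230) cross=48.456; C₋=(2.4443,-2.9477) cross=-48.456
  branch + wants cross > 0 → take C=(4.4204,6.5230) (cross=48.456)
ex = (C−B)/|BC| = (0.4453,0.8954); ey = (-0.8954,0.4453)
P = B + 2.20·ex + -2.87·ey = (5.7434,2.7380)

5.74 2.74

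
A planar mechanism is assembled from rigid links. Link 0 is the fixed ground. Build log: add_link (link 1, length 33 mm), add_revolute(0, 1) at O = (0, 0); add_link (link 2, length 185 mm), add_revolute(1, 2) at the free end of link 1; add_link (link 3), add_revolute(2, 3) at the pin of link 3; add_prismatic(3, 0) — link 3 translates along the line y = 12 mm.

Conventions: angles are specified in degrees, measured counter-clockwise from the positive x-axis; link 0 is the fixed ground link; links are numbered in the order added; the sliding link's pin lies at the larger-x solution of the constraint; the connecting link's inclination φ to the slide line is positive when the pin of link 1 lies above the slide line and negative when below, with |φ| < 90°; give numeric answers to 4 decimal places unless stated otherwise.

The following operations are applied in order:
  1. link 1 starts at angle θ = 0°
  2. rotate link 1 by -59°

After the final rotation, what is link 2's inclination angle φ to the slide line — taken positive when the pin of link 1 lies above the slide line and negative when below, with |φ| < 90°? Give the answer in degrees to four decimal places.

geometry: r = 33 mm, L = 185 mm, e = 12 mm; θ starts at 0°
rotate link 1 by -59°: θ ← 0° -59° = -59°
h = r sin θ − e = -28.286521 − 12 = -40.286521
sin φ = h / L = -40.286521 / 185 = -0.21776498
φ = arcsin(-0.21776498) = -12.577793°

-12.5778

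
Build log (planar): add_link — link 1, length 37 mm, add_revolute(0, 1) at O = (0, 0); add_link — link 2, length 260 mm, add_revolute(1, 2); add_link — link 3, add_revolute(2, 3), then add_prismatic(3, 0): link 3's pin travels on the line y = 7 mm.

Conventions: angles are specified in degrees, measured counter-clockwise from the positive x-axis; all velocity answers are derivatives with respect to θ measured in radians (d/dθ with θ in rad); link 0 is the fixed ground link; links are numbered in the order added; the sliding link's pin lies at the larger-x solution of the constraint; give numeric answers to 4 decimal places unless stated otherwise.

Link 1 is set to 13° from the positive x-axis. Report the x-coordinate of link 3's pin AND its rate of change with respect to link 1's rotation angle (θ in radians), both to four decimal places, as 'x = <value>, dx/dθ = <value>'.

geometry: r = 37 mm, L = 260 mm, e = 7 mm
crank pin P = (r cos θ, r sin θ) = (36.051692, 8.323189)
h = r sin θ − e = 8.323189 − 7 = 1.323189
x = r cos θ + √(L² − h²) = 36.051692 + 259.996633 = 296.048325
dx/dθ = −r sin θ − h·r cos θ/√(L² − h²) (θ in radians; h = 1.323189) = -8.506665

x = 296.0483, dx/dθ = -8.5067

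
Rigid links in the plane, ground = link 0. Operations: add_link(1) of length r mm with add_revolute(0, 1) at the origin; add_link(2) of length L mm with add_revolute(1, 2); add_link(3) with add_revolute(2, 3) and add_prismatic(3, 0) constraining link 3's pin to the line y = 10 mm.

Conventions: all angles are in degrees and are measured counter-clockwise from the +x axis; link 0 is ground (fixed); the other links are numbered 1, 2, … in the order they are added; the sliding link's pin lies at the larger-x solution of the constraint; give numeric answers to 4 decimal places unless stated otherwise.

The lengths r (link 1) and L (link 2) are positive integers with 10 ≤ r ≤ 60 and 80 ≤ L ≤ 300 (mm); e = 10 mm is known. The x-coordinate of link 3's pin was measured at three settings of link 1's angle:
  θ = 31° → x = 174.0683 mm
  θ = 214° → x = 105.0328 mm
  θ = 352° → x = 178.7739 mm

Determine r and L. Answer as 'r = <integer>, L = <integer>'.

constraint per measurement: (x − r cos θ)² + (r sin θ − e)² = L²
subtracting the θ₁ and θ₂ equations cancels the r² and L² terms:
r = (x₁² − x₂²) / (2[(x₁cos θ₁ + e sin θ₁) − (x₂cos θ₂ + e sin θ₂)]) = 39.0000 → r = 39
L² = (x₁ − r cos θ₁)² + (r sin θ₁ − e)² = 19881.0023 → L = 141.0000 → L = 141
check at θ₃=352°: x = 178.7739 (printed 178.7739) ✓

r = 39, L = 141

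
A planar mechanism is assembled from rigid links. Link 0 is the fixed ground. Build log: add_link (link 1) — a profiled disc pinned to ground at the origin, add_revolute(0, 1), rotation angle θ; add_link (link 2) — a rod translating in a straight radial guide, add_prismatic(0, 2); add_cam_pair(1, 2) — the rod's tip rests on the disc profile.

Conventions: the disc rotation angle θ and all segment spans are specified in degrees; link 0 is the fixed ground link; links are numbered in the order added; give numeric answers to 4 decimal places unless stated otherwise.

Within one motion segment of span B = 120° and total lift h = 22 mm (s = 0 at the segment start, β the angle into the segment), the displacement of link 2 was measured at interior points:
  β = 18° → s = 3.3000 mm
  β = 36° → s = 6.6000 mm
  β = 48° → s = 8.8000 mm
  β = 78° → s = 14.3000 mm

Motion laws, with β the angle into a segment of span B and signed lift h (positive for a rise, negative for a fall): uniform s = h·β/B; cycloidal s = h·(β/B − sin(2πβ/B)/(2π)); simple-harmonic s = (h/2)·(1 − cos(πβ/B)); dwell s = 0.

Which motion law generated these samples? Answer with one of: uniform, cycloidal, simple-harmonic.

candidates at β/B = r: uniform s = h·r (linear in β); cycloidal s = h·(r − sin(2πr)/(2π)); simple-harmonic s = (h/2)(1 − cos(πr))
β=18°: printed 3.3000 | uniform 3.3000, cycloidal 0.4673, simple-harmonic 1.1989
β=36°: printed 6.6000 | uniform 6.6000, cycloidal 3.2700, simple-harmonic 4.5344
β=48°: printed 8.8000 | uniform 8.8000, cycloidal 6.7419, simple-harmonic 7.6008
β=78°: printed 14.3000 | uniform 14.3000, cycloidal 17.1327, simple-harmonic 15.9939
only one law matches every sample → uniform

uniform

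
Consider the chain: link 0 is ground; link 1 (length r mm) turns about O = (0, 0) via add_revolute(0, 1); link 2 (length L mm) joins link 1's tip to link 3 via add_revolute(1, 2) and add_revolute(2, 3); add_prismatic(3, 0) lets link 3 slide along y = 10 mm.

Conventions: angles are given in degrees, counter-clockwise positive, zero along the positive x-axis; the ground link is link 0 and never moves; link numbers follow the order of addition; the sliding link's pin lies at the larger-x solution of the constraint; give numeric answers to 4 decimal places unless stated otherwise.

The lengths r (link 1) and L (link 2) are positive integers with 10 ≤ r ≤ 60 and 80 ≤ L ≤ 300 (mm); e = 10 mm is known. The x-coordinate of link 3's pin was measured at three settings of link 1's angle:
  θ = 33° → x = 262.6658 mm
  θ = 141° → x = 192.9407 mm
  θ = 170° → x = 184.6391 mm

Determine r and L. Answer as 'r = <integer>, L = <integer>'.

constraint per measurement: (x − r cos θ)² + (r sin θ − e)² = L²
subtracting the θ₁ and θ₂ equations cancels the r² and L² terms:
r = (x₁² − x₂²) / (2[(x₁cos θ₁ + e sin θ₁) − (x₂cos θ₂ + e sin θ₂)]) = 43.0000 → r = 43
L² = (x₁ − r cos θ₁)² + (r sin θ₁ − e)² = 51528.9864 → L = 227.0000 → L = 227
check at θ₃=170°: x = 184.6391 (printed 184.6391) ✓

r = 43, L = 227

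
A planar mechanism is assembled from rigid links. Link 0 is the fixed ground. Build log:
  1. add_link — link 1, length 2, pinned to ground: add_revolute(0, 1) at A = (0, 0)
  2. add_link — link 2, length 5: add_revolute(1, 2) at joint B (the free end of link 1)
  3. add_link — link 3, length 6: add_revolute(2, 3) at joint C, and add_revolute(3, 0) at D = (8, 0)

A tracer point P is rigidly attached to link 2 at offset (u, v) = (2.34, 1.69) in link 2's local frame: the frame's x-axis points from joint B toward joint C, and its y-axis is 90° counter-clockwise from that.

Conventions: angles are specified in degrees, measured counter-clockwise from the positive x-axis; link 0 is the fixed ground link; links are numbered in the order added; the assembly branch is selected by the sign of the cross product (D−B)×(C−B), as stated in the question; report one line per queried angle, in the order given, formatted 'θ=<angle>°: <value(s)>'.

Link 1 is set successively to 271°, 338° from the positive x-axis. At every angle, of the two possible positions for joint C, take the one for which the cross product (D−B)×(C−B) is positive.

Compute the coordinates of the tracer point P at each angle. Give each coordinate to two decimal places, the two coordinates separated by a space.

A=(0,0), D=(8.00,0)
θ=271°: B = A + 2.00·(cos271°, sin271°) = (0.0349, -1.9997)
θ=271°: |BD| = 8.2123
θ=271°: circle(B,5.00) ∩ circle(D,6.00): a=3.4364, h=3.6320
θ=271°:   candidates: C₊=(2.4835,2.3597) cross=29.827; C₋=(4.2523,-4.6856) cross=-29.827
θ=271°:   branch + wants cross > 0 → take C=(2.4835,2.3597) (cross=29.827)
θ=271°: ex = (C−B)/|BC| = (0.4897,0.8719); ey = (-0.8719,0.4897)
θ=271°: P = B + 2.34·ex + 1.69·ey = (-0.2926,0.8681)
θ=338°: B = A + 2.00·(cos338°, sin338°) = (1.8544, -0.7492)
θ=338°: |BD| = 6.1911
θ=338°: circle(B,5.00) ∩ circle(D,6.00): a=2.2072, h=4.4865
θ=338°:   candidates: C₊=(3.5024,3.9714) cross=27.776; C₋=(4.5883,-4.9356) cross=-27.776
θ=338°:   branch + wants cross > 0 → take C=(3.5024,3.9714) (cross=27.776)
θ=338°: ex = (C−B)/|BC| = (0.3296,0.9441); ey = (-0.9441,0.3296)
θ=338°: P = B + 2.34·ex + 1.69·ey = (1.0301,2.0171)

θ=271°: -0.29 0.87
θ=338°: 1.03 2.02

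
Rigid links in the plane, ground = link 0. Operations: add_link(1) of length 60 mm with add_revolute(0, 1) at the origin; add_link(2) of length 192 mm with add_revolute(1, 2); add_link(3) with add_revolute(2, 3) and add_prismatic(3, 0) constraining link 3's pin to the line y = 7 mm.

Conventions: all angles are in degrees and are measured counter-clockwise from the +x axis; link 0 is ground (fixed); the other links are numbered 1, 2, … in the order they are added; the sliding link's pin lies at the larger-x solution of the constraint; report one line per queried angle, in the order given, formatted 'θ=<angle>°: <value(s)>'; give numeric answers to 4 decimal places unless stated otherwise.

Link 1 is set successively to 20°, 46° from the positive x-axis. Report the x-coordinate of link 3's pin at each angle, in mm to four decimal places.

geometry: r = 60 mm, L = 192 mm, e = 7 mm
θ=20°: crank pin P = (r cos θ, r sin θ) = (56.381557, 20.521209)
θ=20°: h = r sin θ − e = 20.521209 − 7 = 13.521209
θ=20°: x = r cos θ + √(L² − h²) = 56.381557 + 191.523306 = 247.904864
θ=46°: crank pin P = (r cos θ, r sin θ) = (41.679502, 43.160388)
θ=46°: h = r sin θ − e = 43.160388 − 7 = 36.160388
θ=46°: x = r cos θ + √(L² − h²) = 41.679502 + 188.564117 = 230.243620

θ=20°: 247.9049
θ=46°: 230.2436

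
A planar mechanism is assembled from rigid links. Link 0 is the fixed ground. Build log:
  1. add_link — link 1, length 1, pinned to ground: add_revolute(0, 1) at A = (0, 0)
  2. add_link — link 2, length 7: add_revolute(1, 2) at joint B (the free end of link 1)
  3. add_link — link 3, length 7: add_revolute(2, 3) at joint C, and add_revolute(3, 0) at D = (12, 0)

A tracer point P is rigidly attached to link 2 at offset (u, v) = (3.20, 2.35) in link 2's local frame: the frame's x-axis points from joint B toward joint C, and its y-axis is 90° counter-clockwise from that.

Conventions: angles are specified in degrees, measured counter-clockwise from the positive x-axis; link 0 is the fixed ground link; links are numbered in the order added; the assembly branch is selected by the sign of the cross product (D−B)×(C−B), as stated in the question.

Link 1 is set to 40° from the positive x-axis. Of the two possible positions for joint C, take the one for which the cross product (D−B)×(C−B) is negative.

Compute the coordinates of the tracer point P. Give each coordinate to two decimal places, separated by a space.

A=(0,0), D=(12.00,0)
B = A + 1.00·(cos40°, sin40°) = (0.7660, 0.6428)
|BD| = 11.2523
circle(B,7.00) ∩ circle(D,7.00): a=5.6262, h=4.1649
  candidates: C₊=(6.6209,4.4795) cross=46.865; C₋=(6.1451,-3.8367) cross=-46.865
  branch - wants cross < 0 → take C=(6.1451,-3.8367) (cross=-46.865)
ex = (C−B)/|BC| = (0.7684,-0.6399); ey = (0.6399,0.7684)
P = B + 3.20·ex + 2.35·ey = (4.7289,0.4009)

4.73 0.40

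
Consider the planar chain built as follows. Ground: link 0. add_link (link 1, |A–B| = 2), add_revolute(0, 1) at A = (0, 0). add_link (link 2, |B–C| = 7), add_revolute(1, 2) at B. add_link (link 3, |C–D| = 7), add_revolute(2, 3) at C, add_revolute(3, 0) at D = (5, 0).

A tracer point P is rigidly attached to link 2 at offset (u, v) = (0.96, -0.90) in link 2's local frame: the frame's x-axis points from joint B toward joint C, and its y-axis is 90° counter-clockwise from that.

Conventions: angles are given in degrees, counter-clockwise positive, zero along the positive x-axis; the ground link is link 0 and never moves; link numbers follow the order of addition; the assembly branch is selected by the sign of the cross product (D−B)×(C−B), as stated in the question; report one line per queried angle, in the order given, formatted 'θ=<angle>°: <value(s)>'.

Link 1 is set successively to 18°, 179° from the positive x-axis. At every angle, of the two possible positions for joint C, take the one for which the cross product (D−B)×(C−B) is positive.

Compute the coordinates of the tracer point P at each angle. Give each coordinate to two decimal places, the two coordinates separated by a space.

A=(0,0), D=(5.00,0)
θ=18°: B = A + 2.00·(cos18°, sin18°) = (1.9021, 0.6180)
θ=18°: |BD| = 3.1589
θ=18°: circle(B,7.00) ∩ circle(D,7.00): a=1.5795, h=6.8195
θ=18°:   candidates: C₊=(4.7853,6.9967) cross=21.542; C₋=(2.1169,-6.3787) cross=-21.542
θ=18°:   branch + wants cross > 0 → take C=(4.7853,6.9967) (cross=21.542)
θ=18°: ex = (C−B)/|BC| = (0.4119,0.9112); ey = (-0.9112,0.4119)
θ=18°: P = B + 0.96·ex + -0.90·ey = (3.1176,1.1221)
θ=179°: B = A + 2.00·(cos179°, sin179°) = (-1.9997, 0.0349)
θ=179°: |BD| = 6.9998
θ=179°: circle(B,7.00) ∩ circle(D,7.00): a=3.4999, h=6.0622
θ=179°:   candidates: C₊=(1.5304,6.0796) cross=42.434; C₋=(1.4699,-6.0447) cross=-42.434
θ=179°:   branch + wants cross > 0 → take C=(1.5304,6.0796) (cross=42.434)
θ=179°: ex = (C−B)/|BC| = (0.5043,0.8635); ey = (-0.8635,0.5043)
θ=179°: P = B + 0.96·ex + -0.90·ey = (-0.7384,0.4100)

θ=18°: 3.12 1.12
θ=179°: -0.74 0.41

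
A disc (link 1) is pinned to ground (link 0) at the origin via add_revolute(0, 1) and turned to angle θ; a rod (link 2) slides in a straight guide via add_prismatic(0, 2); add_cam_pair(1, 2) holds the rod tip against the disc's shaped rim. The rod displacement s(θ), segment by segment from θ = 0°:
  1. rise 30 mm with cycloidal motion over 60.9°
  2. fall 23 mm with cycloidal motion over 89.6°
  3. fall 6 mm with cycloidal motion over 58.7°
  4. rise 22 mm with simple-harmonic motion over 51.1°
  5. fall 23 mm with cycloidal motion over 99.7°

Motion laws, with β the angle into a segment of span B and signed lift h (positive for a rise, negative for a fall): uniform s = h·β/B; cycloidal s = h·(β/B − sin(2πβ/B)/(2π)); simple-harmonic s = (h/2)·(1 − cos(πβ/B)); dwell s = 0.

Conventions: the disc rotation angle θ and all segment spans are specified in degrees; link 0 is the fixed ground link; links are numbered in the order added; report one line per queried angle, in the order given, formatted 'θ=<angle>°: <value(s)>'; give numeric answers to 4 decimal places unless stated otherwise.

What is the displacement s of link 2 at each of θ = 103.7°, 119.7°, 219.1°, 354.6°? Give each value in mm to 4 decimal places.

segment 1 (0° to 60.9°, cycloidal, h = 30) is passed completely: s = 0.0000 + (30) = 30.0000
θ = 103.7° falls in segment 2 (60.9° to 150.5°, cycloidal, h = -23): β = 103.7 − 60.9 = 42.8°, B = 89.6°; Δs = -23·(0.4777 − sin(2π·0.4777)/(2π)) = -10.4749; s = 30.0000 − 10.4749 = 19.5251
θ = 119.7° falls in segment 2 (60.9° to 150.5°, cycloidal, h = -23): β = 119.7 − 60.9 = 58.8°, B = 89.6°; Δs = -23·(0.6563 − sin(2π·0.6563)/(2π)) = -18.1374; s = 30.0000 − 18.1374 = 11.8626
segment 2 (60.9° to 150.5°, cycloidal, h = -23) is passed completely: s = 30.0000 + (-23) = 7.0000
segment 3 (150.5° to 209.2°, cycloidal, h = -6) is passed completely: s = 7.0000 + (-6) = 1.0000
θ = 219.1° falls in segment 4 (209.2° to 260.3°, simple-harmonic, h = 22): β = 219.1 − 209.2 = 9.9°, B = 51.1°; Δs = 22/2·(1 − cos(π·0.1937)) = 1.9753; s = 1.0000 + 1.9753 = 2.9753
segment 4 (209.2° to 260.3°, simple-harmonic, h = 22) is passed completely: s = 1.0000 + (22) = 23.0000
θ = 354.6° falls in segment 5 (260.3° to 360°, cycloidal, h = -23): β = 354.6 − 260.3 = 94.3°, B = 99.7°; Δs = -23·(0.9458 − sin(2π·0.9458)/(2π)) = -22.9761; s = 23.0000 − 22.9761 = 0.0239

θ=103.7°: 19.5251
θ=119.7°: 11.8626
θ=219.1°: 2.9753
θ=354.6°: 0.0239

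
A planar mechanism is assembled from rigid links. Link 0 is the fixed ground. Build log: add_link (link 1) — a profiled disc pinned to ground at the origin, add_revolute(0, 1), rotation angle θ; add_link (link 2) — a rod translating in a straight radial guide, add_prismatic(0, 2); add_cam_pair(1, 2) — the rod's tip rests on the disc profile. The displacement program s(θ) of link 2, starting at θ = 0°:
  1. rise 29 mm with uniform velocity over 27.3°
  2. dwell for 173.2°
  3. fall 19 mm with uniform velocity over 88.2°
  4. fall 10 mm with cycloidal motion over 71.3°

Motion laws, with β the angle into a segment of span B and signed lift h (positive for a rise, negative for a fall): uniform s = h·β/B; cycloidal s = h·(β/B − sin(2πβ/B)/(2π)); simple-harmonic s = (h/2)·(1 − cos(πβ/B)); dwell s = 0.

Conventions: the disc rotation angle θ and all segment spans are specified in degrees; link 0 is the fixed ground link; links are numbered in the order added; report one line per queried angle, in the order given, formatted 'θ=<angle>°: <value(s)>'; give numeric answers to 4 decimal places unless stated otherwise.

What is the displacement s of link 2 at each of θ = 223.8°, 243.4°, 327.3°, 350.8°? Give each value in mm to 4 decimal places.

seg 1 [0°–27.3°] uniform, h=29: full span → s += 29 → s = 29.0000
seg 2 [27.3°–200.5°] dwell: s stays 29.0000
seg 3 [200.5°–288.7°] uniform, h=-19: θ=223.8° here. β=23.3, B=88.2. -19·23.3/88.2 = -5.0193 → s = 23.9807
seg 3 [200.5°–288.7°] uniform, h=-19: θ=243.4° here. β=42.9, B=88.2. -19·42.9/88.2 = -9.2415 → s = 19.7585
seg 3 [200.5°–288.7°] uniform, h=-19: full span → s += -19 → s = 10.0000
seg 4 [288.7°–360°] cycloidal, h=-10: θ=327.3° here. β=38.6, B=71.3. -10·(0.5414 − sin(2π·0.5414)/(2π)) = -5.8228 → s = 4.1772
seg 4 [288.7°–360°] cycloidal, h=-10: θ=350.8° here. β=62.1, B=71.3. -10·(0.8710 − sin(2π·0.8710)/(2π)) = -9.8632 → s = 0.1368

θ=223.8°: 23.9807
θ=243.4°: 19.7585
θ=327.3°: 4.1772
θ=350.8°: 0.1368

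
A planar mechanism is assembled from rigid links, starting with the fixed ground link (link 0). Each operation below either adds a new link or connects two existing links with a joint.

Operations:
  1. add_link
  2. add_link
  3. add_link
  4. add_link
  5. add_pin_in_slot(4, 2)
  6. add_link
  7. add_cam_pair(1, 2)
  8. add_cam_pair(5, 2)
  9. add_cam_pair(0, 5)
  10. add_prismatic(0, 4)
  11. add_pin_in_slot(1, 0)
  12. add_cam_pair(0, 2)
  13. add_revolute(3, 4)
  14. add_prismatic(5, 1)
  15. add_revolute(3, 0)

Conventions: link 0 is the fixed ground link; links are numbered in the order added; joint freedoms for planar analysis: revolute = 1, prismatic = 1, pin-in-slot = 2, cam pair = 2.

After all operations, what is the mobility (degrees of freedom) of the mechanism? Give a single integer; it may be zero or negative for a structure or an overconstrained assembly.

link 0 = ground. State L|J1|J2 = 1|0|0
+link1  2|0|0
+link2  3|0|0
+link3  4|0|0
+link4  5|0|0
PS(4,2) f=2→J2  5|0|1
+link5  6|0|1
C(1,2) f=2→J2  6|0|2
C(5,2) f=2→J2  6|0|3
C(0,5) f=2→J2  6|0|4
P(0,4) f=1→J1  6|1|4
PS(1,0) f=2→J2  6|1|5
C(0,2) f=2→J2  6|1|6
R(3,4) f=1→J1  6|2|6
P(5,1) f=1→J1  6|3|6
R(3,0) f=1→J1  6|4|6
M = 3(6−1)−2·4−6 = 15−8−6 = 1

M = 1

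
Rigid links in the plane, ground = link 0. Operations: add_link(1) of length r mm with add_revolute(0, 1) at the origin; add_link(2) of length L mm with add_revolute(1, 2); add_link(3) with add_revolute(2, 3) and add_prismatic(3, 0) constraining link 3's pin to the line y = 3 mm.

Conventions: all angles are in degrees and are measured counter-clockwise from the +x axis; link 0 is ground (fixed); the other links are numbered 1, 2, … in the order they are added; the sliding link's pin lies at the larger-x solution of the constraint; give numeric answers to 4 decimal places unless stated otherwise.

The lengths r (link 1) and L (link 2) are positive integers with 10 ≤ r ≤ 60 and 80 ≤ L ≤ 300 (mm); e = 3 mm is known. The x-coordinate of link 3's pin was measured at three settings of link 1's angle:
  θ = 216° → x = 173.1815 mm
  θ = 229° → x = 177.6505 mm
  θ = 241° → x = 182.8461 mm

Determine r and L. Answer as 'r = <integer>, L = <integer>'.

constraint per measurement: (x − r cos θ)² + (r sin θ − e)² = L²
subtracting the θ₁ and θ₂ equations cancels the r² and L² terms:
r = (x₁² − x₂²) / (2[(x₁cos θ₁ + e sin θ₁) − (x₂cos θ₂ + e sin θ₂)]) = 34.0001 → r = 34
L² = (x₁ − r cos θ₁)² + (r sin θ₁ − e)² = 40804.0009 → L = 202.0000 → L = 202
check at θ₃=241°: x = 182.8461 (printed 182.8461) ✓

r = 34, L = 202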